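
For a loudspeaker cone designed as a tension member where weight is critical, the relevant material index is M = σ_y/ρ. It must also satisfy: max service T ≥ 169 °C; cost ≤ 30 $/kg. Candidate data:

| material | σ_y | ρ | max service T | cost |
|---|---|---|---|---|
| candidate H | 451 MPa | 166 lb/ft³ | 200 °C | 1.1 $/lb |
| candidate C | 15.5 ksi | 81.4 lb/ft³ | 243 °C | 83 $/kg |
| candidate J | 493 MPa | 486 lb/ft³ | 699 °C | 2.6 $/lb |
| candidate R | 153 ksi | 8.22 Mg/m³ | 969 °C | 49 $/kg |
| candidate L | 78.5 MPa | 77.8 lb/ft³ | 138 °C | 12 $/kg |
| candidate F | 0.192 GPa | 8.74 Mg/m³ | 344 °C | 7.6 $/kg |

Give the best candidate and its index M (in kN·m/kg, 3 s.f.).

candidate H, M = 170 kN·m/kg

Screen on constraints: max service T ≥ 169 °C; cost ≤ 30 $/kg. Survivors: candidate H, candidate J, candidate F.
Convert each candidate to consistent units, then evaluate M:
  candidate H: σ_y = 451.0 MPa, ρ = 2659 kg/m³
  candidate J: σ_y = 493.0 MPa, ρ = 7785 kg/m³
  candidate F: σ_y = 192.0 MPa, ρ = 8740 kg/m³
  candidate H: M = 170 kN·m/kg
  candidate J: M = 63.3 kN·m/kg
  candidate F: M = 22.0 kN·m/kg
Candidate H ranks first.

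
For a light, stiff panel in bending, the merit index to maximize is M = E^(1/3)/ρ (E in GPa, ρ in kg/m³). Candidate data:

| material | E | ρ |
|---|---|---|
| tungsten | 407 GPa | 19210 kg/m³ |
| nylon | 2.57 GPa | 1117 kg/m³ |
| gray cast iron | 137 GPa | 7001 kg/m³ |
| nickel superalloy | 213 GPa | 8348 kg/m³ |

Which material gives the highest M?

nylon

Per-candidate index values:
  nylon: M = 1.23×10⁻³
  gray cast iron: M = 0.736×10⁻³
  nickel superalloy: M = 0.715×10⁻³
  tungsten: M = 0.386×10⁻³
Nylon has the largest M.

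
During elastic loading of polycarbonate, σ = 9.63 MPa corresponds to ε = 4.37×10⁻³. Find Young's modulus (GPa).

2.20 GPa

E = σ/ε = 9.63 MPa / 4.37×10⁻³ = 2204 MPa = 2.20 GPa.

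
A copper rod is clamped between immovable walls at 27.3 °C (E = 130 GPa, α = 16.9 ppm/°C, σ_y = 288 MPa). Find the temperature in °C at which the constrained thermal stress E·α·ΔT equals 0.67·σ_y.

115 °C

E·α·ΔT = 193.0 MPa ⇒ ΔT = 193.0 / (130.0×10³ × 16.9×10⁻⁶) = 87.83 K.
T = 27.3 + 87.83 = 115.1 °C.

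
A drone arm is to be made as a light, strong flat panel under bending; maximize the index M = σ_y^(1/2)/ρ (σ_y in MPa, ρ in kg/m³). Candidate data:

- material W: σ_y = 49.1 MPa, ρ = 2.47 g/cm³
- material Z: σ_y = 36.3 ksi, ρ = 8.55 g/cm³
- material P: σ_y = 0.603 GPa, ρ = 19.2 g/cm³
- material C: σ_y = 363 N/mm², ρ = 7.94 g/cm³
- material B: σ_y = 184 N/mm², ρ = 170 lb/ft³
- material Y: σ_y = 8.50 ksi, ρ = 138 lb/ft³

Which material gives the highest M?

material B

Putting every candidate on a common basis:
  material W: σ_y = 49.10 MPa, ρ = 2470 kg/m³
  material Z: σ_y = 250.3 MPa, ρ = 8550 kg/m³
  material P: σ_y = 603.0 MPa, ρ = 19200 kg/m³
  material C: σ_y = 363.0 MPa, ρ = 7940 kg/m³
  material B: σ_y = 184.0 MPa, ρ = 2723 kg/m³
  material Y: σ_y = 58.61 MPa, ρ = 2211 kg/m³
  material B: M = 4.98×10⁻³
  material Y: M = 3.46×10⁻³
  material W: M = 2.84×10⁻³
  material C: M = 2.40×10⁻³
  material Z: M = 1.85×10⁻³
  material P: M = 1.28×10⁻³
Highest index: material B.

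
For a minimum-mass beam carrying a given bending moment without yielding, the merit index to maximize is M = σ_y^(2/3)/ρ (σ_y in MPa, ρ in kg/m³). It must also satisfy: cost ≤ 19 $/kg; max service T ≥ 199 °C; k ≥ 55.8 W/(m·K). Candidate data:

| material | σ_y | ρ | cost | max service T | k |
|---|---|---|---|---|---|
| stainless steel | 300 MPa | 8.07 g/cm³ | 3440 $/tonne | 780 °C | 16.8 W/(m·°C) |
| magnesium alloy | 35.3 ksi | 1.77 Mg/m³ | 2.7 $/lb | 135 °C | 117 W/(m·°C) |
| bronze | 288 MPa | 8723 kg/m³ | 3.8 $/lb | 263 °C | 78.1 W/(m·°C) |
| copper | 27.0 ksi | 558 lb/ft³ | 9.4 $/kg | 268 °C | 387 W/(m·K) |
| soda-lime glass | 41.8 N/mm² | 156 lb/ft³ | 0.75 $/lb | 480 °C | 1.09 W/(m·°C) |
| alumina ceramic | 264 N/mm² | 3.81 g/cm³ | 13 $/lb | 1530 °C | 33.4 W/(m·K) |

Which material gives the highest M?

bronze

Screen on constraints: cost ≤ 19 $/kg; max service T ≥ 199 °C; k ≥ 55.8 W/(m·K). Survivors: bronze, copper.
Convert each candidate to consistent units, then evaluate M:
  bronze: σ_y = 288.0 MPa, ρ = 8723 kg/m³
  copper: σ_y = 186.2 MPa, ρ = 8938 kg/m³
  bronze: M = 5.00×10⁻³
  copper: M = 3.65×10⁻³
Bronze ranks first.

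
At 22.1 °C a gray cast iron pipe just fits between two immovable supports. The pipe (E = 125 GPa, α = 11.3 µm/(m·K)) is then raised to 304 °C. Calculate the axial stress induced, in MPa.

ΔT = 281.9 K. Constrained thermal stress σ = E·α·ΔT = 125.0×10³ MPa × 11.3×10⁻⁶ × 281.9 = 398 MPa (compressive).

398 MPa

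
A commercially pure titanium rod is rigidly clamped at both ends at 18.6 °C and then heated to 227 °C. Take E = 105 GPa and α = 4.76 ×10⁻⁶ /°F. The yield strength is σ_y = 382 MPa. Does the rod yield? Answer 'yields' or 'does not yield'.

α = 4.76×10⁻⁶/°F × 9/5 = 8.57×10⁻⁶/K.
ΔT = 208.4 K. Constrained thermal stress σ = E·α·ΔT = 105.0×10³ MPa × 8.57×10⁻⁶ × 208.4 = 187 MPa (compressive).
Compare to σ_y = 382 MPa: σ < σ_y, so it does not yield.

does not yield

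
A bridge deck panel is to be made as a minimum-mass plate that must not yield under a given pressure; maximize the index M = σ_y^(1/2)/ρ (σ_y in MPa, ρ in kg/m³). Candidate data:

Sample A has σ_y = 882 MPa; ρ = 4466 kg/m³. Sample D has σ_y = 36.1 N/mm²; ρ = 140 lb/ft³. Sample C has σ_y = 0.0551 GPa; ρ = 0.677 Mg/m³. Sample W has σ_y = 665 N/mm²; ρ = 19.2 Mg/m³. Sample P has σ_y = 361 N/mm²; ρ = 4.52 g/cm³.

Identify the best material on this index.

sample C

In SI units:
  sample A: σ_y = 882.0 MPa, ρ = 4466 kg/m³
  sample D: σ_y = 36.10 MPa, ρ = 2243 kg/m³
  sample C: σ_y = 55.10 MPa, ρ = 677.0 kg/m³
  sample W: σ_y = 665.0 MPa, ρ = 19200 kg/m³
  sample P: σ_y = 361.0 MPa, ρ = 4520 kg/m³
  sample C: M = 11.0×10⁻³
  sample A: M = 6.65×10⁻³
  sample P: M = 4.20×10⁻³
  sample D: M = 2.68×10⁻³
  sample W: M = 1.34×10⁻³
Highest index: sample C.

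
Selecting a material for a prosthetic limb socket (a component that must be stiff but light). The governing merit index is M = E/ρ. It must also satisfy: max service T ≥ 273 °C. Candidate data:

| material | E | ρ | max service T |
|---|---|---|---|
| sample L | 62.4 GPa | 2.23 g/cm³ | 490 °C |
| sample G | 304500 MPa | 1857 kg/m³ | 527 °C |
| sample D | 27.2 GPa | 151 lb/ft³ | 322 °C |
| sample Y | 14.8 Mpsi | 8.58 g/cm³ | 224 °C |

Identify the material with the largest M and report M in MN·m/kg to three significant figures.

sample G, M = 164 MN·m/kg

Screen on constraints: max service T ≥ 273 °C. Survivors: sample L, sample G, sample D.
Convert each candidate to consistent units, then evaluate M:
  sample L: E = 62.40 GPa, ρ = 2230 kg/m³
  sample G: E = 304.5 GPa, ρ = 1857 kg/m³
  sample D: E = 27.20 GPa, ρ = 2419 kg/m³
  sample G: M = 164 MN·m/kg
  sample L: M = 28.0 MN·m/kg
  sample D: M = 11.2 MN·m/kg
Sample G has the largest M.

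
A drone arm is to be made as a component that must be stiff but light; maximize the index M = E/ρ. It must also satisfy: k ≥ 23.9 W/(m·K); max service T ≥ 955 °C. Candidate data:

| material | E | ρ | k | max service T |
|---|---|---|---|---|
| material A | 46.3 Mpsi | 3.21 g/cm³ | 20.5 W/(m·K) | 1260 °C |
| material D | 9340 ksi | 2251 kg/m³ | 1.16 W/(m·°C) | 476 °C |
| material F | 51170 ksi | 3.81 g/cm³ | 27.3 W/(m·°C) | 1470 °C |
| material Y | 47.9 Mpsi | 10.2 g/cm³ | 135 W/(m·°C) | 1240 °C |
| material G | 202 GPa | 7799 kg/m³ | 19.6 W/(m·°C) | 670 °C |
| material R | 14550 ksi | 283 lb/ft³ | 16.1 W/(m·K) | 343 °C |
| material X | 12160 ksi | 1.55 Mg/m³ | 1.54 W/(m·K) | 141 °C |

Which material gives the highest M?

material F

Screen on constraints: k ≥ 23.9 W/(m·K); max service T ≥ 955 °C. Survivors: material F, material Y.
Putting every candidate on a common basis:
  material F: E = 352.8 GPa, ρ = 3810 kg/m³
  material Y: E = 330.3 GPa, ρ = 10200 kg/m³
  material F: M = 92.6 MN·m/kg
  material Y: M = 32.4 MN·m/kg
Material F ranks first.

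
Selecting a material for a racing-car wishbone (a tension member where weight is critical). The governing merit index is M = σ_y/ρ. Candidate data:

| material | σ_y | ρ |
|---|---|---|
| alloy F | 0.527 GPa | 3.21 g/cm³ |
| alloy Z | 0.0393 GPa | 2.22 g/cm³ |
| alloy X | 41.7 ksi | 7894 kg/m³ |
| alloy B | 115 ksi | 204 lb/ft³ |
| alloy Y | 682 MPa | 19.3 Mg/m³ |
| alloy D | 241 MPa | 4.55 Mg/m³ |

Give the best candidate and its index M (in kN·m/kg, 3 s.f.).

After converting to SI:
  alloy F: σ_y = 527.0 MPa, ρ = 3210 kg/m³
  alloy Z: σ_y = 39.30 MPa, ρ = 2220 kg/m³
  alloy X: σ_y = 287.5 MPa, ρ = 7894 kg/m³
  alloy B: σ_y = 792.9 MPa, ρ = 3268 kg/m³
  alloy Y: σ_y = 682.0 MPa, ρ = 19300 kg/m³
  alloy D: σ_y = 241.0 MPa, ρ = 4550 kg/m³
  alloy B: M = 243 kN·m/kg
  alloy F: M = 164 kN·m/kg
  alloy D: M = 53.0 kN·m/kg
  alloy X: M = 36.4 kN·m/kg
  alloy Y: M = 35.3 kN·m/kg
  alloy Z: M = 17.7 kN·m/kg
Alloy B ranks first.

alloy B, M = 243 kN·m/kg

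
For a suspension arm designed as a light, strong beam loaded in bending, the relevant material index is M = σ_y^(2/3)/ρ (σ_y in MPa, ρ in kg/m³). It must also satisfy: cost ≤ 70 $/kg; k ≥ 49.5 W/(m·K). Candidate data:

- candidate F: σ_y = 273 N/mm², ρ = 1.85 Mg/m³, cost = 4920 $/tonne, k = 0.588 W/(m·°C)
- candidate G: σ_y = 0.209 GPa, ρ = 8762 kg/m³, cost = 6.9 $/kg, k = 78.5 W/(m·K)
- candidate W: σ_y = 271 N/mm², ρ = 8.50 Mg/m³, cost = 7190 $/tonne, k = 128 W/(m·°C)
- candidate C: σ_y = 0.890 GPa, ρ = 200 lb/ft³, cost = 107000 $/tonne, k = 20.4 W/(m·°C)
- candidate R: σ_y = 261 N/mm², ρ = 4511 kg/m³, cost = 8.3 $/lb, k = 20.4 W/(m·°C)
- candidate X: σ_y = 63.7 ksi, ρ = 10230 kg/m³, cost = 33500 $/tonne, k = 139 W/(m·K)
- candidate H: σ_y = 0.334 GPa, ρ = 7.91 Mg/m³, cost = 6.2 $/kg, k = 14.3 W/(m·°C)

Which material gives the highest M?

Screen on constraints: cost ≤ 70 $/kg; k ≥ 49.5 W/(m·K). Survivors: candidate G, candidate W, candidate X.
After converting to SI:
  candidate G: σ_y = 209.0 MPa, ρ = 8762 kg/m³
  candidate W: σ_y = 271.0 MPa, ρ = 8500 kg/m³
  candidate X: σ_y = 439.2 MPa, ρ = 10230 kg/m³
  candidate X: M = 5.65×10⁻³
  candidate W: M = 4.93×10⁻³
  candidate G: M = 4.02×10⁻³
Candidate X ranks first.

candidate X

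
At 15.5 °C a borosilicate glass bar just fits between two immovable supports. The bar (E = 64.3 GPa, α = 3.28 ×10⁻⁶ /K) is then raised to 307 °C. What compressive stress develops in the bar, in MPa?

61.5 MPa

ΔT = 291.5 K. Constrained thermal stress σ = E·α·ΔT = 64.30×10³ MPa × 3.28×10⁻⁶ × 291.5 = 61.5 MPa (compressive).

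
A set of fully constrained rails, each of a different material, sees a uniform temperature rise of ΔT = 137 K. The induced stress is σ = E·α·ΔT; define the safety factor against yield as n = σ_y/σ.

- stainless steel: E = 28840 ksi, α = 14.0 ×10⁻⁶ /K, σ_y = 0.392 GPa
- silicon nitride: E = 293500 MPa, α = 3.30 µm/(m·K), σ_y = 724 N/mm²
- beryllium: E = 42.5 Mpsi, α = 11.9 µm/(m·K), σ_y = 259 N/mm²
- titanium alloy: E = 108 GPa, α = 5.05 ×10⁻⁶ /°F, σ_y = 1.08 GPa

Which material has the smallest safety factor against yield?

beryllium

Per material, after unit conversion:
  stainless steel: E = 198.8, α = 14.0, σ_y = 392.0 → σ = 381 MPa, n = 1.03
  silicon nitride: E = 293.5, α = 3.30, σ_y = 724.0 → σ = 133 MPa, n = 5.46
  beryllium: E = 293.0, α = 11.9, σ_y = 259.0 → σ = 478 MPa, n = 0.542
  titanium alloy: E = 108.0, α = 9.09, σ_y = 1080 → σ = 134 MPa, n = 8.03
Smallest n: beryllium with n = 0.542.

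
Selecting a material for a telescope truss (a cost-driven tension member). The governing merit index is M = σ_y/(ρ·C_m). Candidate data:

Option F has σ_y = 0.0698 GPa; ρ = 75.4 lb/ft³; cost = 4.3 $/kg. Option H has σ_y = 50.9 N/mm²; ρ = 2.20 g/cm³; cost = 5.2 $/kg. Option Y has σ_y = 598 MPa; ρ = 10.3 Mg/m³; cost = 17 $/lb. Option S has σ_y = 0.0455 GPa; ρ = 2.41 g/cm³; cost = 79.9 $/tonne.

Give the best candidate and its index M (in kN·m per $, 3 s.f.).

option S, M = 236 kN·m per $

In SI units:
  option F: σ_y = 69.80 MPa, ρ = 1208 kg/m³, cost = 4.300 $/kg
  option H: σ_y = 50.90 MPa, ρ = 2200 kg/m³, cost = 5.200 $/kg
  option Y: σ_y = 598.0 MPa, ρ = 10300 kg/m³, cost = 37.48 $/kg
  option S: σ_y = 45.50 MPa, ρ = 2410 kg/m³, cost = 0.07990 $/kg
  option S: M = 236 kN·m per $
  option F: M = 13.4 kN·m per $
  option H: M = 4.45 kN·m per $
  option Y: M = 1.55 kN·m per $
Option S has the largest M.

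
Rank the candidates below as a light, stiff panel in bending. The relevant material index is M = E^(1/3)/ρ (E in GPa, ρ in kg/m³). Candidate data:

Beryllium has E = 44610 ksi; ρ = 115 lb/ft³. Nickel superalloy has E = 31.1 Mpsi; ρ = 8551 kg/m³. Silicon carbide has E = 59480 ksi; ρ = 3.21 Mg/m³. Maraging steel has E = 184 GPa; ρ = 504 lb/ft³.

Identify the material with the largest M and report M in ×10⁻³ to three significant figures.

After converting to SI:
  beryllium: E = 307.6 GPa, ρ = 1842 kg/m³
  nickel superalloy: E = 214.4 GPa, ρ = 8551 kg/m³
  silicon carbide: E = 410.1 GPa, ρ = 3210 kg/m³
  maraging steel: E = 184.0 GPa, ρ = 8073 kg/m³
  beryllium: M = 3.66×10⁻³
  silicon carbide: M = 2.31×10⁻³
  maraging steel: M = 0.705×10⁻³
  nickel superalloy: M = 0.700×10⁻³
Beryllium has the largest M.

beryllium, M = 3.66×10⁻³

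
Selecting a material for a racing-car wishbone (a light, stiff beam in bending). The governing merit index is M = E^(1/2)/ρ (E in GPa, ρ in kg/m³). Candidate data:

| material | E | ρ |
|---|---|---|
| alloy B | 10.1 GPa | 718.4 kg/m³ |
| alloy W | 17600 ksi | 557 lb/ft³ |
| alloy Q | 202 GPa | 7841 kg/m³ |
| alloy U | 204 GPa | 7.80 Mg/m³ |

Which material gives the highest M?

alloy B

Normalizing units and computing the index:
  alloy B: E = 10.10 GPa, ρ = 718.4 kg/m³
  alloy W: E = 121.3 GPa, ρ = 8922 kg/m³
  alloy Q: E = 202.0 GPa, ρ = 7841 kg/m³
  alloy U: E = 204.0 GPa, ρ = 7800 kg/m³
  alloy B: M = 4.42×10⁻³
  alloy U: M = 1.83×10⁻³
  alloy Q: M = 1.81×10⁻³
  alloy W: M = 1.23×10⁻³
The maximum is for alloy B.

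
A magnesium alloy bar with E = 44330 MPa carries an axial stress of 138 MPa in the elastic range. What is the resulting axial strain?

3.11×10⁻³

E = 44330 MPa = 44.33 GPa = 44330 MPa.
ε = σ/E = 138 / 44330 = 3.11×10⁻³.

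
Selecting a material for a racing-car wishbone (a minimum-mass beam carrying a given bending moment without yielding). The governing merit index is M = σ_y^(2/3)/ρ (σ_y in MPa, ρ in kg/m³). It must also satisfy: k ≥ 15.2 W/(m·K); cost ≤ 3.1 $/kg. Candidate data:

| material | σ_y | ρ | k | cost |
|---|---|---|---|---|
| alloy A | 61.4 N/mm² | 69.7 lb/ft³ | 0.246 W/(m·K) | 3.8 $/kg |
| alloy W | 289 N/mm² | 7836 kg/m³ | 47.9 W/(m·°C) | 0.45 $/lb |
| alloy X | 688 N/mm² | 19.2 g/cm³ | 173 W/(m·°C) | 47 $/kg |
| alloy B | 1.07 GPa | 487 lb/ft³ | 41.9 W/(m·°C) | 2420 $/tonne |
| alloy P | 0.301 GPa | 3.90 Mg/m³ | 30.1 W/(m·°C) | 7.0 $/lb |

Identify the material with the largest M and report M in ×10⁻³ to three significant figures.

alloy B, M = 13.4×10⁻³

Screen on constraints: k ≥ 15.2 W/(m·K); cost ≤ 3.1 $/kg. Survivors: alloy W, alloy B.
In SI units:
  alloy W: σ_y = 289.0 MPa, ρ = 7836 kg/m³
  alloy B: σ_y = 1070 MPa, ρ = 7801 kg/m³
  alloy B: M = 13.4×10⁻³
  alloy W: M = 5.58×10⁻³
Alloy B ranks first.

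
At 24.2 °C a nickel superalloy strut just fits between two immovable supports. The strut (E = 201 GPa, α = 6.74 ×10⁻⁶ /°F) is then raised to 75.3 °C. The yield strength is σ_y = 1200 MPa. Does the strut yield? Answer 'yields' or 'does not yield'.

does not yield

α = 6.74×10⁻⁶/°F × 9/5 = 12.1×10⁻⁶/K.
ΔT = 51.10 K. Constrained thermal stress σ = E·α·ΔT = 201.0×10³ MPa × 12.1×10⁻⁶ × 51.10 = 125 MPa (compressive).
Compare to σ_y = 1200 MPa: σ < σ_y, so it does not yield.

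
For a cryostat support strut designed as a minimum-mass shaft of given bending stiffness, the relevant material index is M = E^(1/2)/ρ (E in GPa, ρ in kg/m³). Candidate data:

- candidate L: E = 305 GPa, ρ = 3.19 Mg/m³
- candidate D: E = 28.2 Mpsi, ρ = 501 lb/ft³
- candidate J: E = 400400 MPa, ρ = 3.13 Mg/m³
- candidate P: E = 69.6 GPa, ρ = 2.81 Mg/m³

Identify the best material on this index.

candidate J

After converting to SI:
  candidate L: E = 305.0 GPa, ρ = 3190 kg/m³
  candidate D: E = 194.4 GPa, ρ = 8025 kg/m³
  candidate J: E = 400.4 GPa, ρ = 3130 kg/m³
  candidate P: E = 69.60 GPa, ρ = 2810 kg/m³
  candidate J: M = 6.39×10⁻³
  candidate L: M = 5.47×10⁻³
  candidate P: M = 2.97×10⁻³
  candidate D: M = 1.74×10⁻³
Highest index: candidate J.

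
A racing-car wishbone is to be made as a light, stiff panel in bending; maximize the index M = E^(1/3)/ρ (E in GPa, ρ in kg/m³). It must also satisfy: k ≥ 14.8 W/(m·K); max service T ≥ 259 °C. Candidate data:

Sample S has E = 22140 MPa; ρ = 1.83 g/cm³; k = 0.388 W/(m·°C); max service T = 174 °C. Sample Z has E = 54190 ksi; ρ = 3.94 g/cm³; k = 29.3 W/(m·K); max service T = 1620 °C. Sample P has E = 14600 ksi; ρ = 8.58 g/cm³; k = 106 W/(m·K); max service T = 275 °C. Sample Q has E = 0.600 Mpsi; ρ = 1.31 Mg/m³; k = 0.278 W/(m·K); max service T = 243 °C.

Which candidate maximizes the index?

sample Z

Screen on constraints: k ≥ 14.8 W/(m·K); max service T ≥ 259 °C. Survivors: sample Z, sample P.
Putting every candidate on a common basis:
  sample Z: E = 373.6 GPa, ρ = 3940 kg/m³
  sample P: E = 100.7 GPa, ρ = 8580 kg/m³
  sample Z: M = 1.83×10⁻³
  sample P: M = 0.542×10⁻³
Highest index: sample Z.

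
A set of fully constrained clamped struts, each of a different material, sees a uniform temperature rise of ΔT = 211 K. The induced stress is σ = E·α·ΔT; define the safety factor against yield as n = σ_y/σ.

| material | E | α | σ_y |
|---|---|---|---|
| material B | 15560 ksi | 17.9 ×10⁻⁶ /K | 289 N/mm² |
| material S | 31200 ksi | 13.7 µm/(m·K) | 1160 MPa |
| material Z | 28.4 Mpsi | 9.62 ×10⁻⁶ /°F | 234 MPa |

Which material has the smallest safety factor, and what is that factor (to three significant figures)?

material Z, n = 0.327

Per material, after unit conversion:
  material B: E = 107.3, α = 17.9, σ_y = 289.0 → σ = 405 MPa, n = 0.713
  material S: E = 215.1, α = 13.7, σ_y = 1160 → σ = 622 MPa, n = 1.87
  material Z: E = 195.8, α = 17.3, σ_y = 234.0 → σ = 715 MPa, n = 0.327
Smallest n: material Z with n = 0.327.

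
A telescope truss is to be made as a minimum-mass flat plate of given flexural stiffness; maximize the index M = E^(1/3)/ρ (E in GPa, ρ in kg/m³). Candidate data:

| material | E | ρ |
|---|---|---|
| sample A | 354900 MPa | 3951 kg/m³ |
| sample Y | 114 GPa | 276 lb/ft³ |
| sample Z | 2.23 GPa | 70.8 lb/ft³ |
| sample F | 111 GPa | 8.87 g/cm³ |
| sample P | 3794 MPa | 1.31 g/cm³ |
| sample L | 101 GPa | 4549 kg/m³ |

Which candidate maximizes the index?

After converting to SI:
  sample A: E = 354.9 GPa, ρ = 3951 kg/m³
  sample Y: E = 114.0 GPa, ρ = 4421 kg/m³
  sample Z: E = 2.230 GPa, ρ = 1134 kg/m³
  sample F: E = 111.0 GPa, ρ = 8870 kg/m³
  sample P: E = 3.794 GPa, ρ = 1310 kg/m³
  sample L: E = 101.0 GPa, ρ = 4549 kg/m³
  sample A: M = 1.79×10⁻³
  sample P: M = 1.19×10⁻³
  sample Z: M = 1.15×10⁻³
  sample Y: M = 1.10×10⁻³
  sample L: M = 1.02×10⁻³
  sample F: M = 0.542×10⁻³
Highest index: sample A.

sample A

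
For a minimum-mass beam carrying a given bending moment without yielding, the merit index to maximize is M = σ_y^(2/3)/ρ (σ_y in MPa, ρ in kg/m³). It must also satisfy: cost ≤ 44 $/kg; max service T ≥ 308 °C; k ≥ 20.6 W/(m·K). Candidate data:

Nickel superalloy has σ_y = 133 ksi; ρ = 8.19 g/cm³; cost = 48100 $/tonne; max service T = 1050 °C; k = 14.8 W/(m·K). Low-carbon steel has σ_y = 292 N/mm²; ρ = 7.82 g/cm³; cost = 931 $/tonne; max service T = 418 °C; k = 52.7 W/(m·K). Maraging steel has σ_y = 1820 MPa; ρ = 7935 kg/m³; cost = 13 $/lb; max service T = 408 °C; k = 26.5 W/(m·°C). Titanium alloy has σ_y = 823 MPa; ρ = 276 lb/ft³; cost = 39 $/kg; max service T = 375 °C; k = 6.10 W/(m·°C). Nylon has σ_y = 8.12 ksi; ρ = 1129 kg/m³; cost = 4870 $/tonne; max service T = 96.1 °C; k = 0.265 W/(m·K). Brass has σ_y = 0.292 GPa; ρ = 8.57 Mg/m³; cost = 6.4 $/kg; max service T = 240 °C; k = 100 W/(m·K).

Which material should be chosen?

maraging steel

Screen on constraints: cost ≤ 44 $/kg; max service T ≥ 308 °C; k ≥ 20.6 W/(m·K). Survivors: low-carbon steel, maraging steel.
After converting to SI:
  low-carbon steel: σ_y = 292.0 MPa, ρ = 7820 kg/m³
  maraging steel: σ_y = 1820 MPa, ρ = 7935 kg/m³
  maraging steel: M = 18.8×10⁻³
  low-carbon steel: M = 5.63×10⁻³
Highest index: maraging steel.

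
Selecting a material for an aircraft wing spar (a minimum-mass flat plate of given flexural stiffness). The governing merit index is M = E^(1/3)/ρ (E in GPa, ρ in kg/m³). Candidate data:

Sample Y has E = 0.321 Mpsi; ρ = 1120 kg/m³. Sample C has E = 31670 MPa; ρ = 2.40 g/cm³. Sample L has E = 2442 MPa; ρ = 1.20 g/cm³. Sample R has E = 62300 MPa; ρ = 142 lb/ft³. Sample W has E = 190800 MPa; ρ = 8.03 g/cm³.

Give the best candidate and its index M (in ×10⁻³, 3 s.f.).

sample R, M = 1.74×10⁻³

Putting every candidate on a common basis:
  sample Y: E = 2.213 GPa, ρ = 1120 kg/m³
  sample C: E = 31.67 GPa, ρ = 2400 kg/m³
  sample L: E = 2.442 GPa, ρ = 1200 kg/m³
  sample R: E = 62.30 GPa, ρ = 2275 kg/m³
  sample W: E = 190.8 GPa, ρ = 8030 kg/m³
  sample R: M = 1.74×10⁻³
  sample C: M = 1.32×10⁻³
  sample Y: M = 1.16×10⁻³
  sample L: M = 1.12×10⁻³
  sample W: M = 0.717×10⁻³
The maximum is for sample R.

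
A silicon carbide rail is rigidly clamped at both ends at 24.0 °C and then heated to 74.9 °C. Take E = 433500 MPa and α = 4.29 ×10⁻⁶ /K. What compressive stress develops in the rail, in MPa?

E = 433500 MPa = 433.5 GPa.
ΔT = 50.90 K. Constrained thermal stress σ = E·α·ΔT = 433.5×10³ MPa × 4.29×10⁻⁶ × 50.90 = 94.7 MPa (compressive).

94.7 MPa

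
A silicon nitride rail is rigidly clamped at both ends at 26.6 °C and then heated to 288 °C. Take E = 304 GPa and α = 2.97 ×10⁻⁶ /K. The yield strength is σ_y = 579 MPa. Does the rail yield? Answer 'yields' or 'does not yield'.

ΔT = 261.4 K. Constrained thermal stress σ = E·α·ΔT = 304.0×10³ MPa × 2.97×10⁻⁶ × 261.4 = 236 MPa (compressive).
Compare to σ_y = 579 MPa: σ < σ_y, so it does not yield.

does not yield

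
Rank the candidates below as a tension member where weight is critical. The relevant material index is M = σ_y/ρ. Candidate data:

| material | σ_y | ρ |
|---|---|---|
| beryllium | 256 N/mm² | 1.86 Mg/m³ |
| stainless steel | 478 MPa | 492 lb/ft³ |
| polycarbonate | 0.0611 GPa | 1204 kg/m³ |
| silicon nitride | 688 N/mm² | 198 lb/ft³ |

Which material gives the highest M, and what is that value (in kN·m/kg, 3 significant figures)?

Putting every candidate on a common basis:
  beryllium: σ_y = 256.0 MPa, ρ = 1860 kg/m³
  stainless steel: σ_y = 478.0 MPa, ρ = 7881 kg/m³
  polycarbonate: σ_y = 61.10 MPa, ρ = 1204 kg/m³
  silicon nitride: σ_y = 688.0 MPa, ρ = 3172 kg/m³
  silicon nitride: M = 217 kN·m/kg
  beryllium: M = 138 kN·m/kg
  stainless steel: M = 60.7 kN·m/kg
  polycarbonate: M = 50.7 kN·m/kg
Silicon nitride ranks first.

silicon nitride, M = 217 kN·m/kg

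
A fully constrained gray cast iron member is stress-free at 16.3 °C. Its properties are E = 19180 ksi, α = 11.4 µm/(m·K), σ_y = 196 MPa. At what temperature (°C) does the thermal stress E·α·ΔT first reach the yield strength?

E = 19180 ksi = 132.2 GPa.
E·α·ΔT = 196.0 MPa ⇒ ΔT = 196.0 / (132.2×10³ × 11.4×10⁻⁶) = 130.0 K.
T = 16.3 + 130.0 = 146.3 °C.

146 °C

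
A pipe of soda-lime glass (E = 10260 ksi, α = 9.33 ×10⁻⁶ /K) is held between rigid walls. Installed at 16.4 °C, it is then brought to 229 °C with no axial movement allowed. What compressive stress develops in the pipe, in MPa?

140 MPa

E = 10260 ksi = 70.74 GPa.
ΔT = 212.6 K. Constrained thermal stress σ = E·α·ΔT = 70.74×10³ MPa × 9.33×10⁻⁶ × 212.6 = 140 MPa (compressive).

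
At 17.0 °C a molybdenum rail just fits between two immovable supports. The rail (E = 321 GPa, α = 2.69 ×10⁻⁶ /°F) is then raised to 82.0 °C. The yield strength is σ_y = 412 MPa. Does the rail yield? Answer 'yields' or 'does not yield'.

does not yield

α = 2.69×10⁻⁶/°F × 9/5 = 4.84×10⁻⁶/K.
ΔT = 65.00 K. Constrained thermal stress σ = E·α·ΔT = 321.0×10³ MPa × 4.84×10⁻⁶ × 65.00 = 101 MPa (compressive).
Compare to σ_y = 412 MPa: σ < σ_y, so it does not yield.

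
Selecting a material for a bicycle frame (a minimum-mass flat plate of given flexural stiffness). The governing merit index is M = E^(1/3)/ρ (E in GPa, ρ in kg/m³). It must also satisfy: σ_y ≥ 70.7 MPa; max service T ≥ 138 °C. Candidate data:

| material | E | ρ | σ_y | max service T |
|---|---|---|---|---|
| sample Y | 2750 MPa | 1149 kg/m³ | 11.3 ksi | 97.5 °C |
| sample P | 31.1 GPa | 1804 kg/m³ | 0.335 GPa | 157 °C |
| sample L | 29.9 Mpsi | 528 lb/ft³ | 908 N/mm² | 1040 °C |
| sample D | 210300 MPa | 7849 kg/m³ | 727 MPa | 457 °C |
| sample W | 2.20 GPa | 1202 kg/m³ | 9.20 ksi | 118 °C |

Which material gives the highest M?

Screen on constraints: σ_y ≥ 70.7 MPa; max service T ≥ 138 °C. Survivors: sample P, sample L, sample D.
Convert each candidate to consistent units, then evaluate M:
  sample P: E = 31.10 GPa, ρ = 1804 kg/m³
  sample L: E = 206.2 GPa, ρ = 8458 kg/m³
  sample D: E = 210.3 GPa, ρ = 7849 kg/m³
  sample P: M = 1.74×10⁻³
  sample D: M = 0.758×10⁻³
  sample L: M = 0.698×10⁻³
Highest index: sample P.

sample P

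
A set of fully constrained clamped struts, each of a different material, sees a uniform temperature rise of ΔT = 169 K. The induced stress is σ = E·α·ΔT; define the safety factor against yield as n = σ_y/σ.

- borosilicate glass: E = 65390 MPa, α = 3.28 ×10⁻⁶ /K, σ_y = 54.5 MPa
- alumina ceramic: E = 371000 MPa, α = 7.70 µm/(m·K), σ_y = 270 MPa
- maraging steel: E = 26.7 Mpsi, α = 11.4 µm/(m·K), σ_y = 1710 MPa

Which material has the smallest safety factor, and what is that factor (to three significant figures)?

Converting E to GPa, α to ×10⁻⁶/K, σ_y to MPa, then σ and n for each:
  borosilicate glass: E = 65.39, α = 3.28, σ_y = 54.50 → σ = 36.2 MPa, n = 1.50
  alumina ceramic: E = 371.0, α = 7.70, σ_y = 270.0 → σ = 483 MPa, n = 0.559
  maraging steel: E = 184.1, α = 11.4, σ_y = 1710 → σ = 355 MPa, n = 4.82
The minimum is alumina ceramic at n = 0.559.

alumina ceramic, n = 0.559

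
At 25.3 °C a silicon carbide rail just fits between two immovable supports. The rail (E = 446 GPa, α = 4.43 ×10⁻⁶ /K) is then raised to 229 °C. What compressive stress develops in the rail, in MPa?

402 MPa

ΔT = 203.7 K. Constrained thermal stress σ = E·α·ΔT = 446.0×10³ MPa × 4.43×10⁻⁶ × 203.7 = 402 MPa (compressive).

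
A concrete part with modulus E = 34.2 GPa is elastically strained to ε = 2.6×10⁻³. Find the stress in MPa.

σ = E·ε = 34200 MPa × 2.6×10⁻³ = 88.9 MPa.

88.9 MPa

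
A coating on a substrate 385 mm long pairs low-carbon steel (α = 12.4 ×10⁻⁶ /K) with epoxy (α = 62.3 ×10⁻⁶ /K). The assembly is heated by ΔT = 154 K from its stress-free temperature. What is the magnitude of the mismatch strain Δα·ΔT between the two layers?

7.68×10⁻³

Δα = |12.4 − 62.3|×10⁻⁶/K = 49.9×10⁻⁶/K.
Mismatch strain = Δα·ΔT = 49.9×10⁻⁶ × 154.0 = 7.68×10⁻³.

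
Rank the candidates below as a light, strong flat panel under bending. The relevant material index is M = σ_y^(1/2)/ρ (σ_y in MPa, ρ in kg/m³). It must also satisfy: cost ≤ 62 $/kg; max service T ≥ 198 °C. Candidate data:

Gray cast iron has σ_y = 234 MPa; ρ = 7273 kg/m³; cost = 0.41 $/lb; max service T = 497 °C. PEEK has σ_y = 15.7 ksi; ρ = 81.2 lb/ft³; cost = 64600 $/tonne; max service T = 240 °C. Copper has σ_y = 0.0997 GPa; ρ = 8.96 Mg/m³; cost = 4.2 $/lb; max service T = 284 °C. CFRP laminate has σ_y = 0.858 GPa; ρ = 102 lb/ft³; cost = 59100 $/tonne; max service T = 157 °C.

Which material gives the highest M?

gray cast iron

Screen on constraints: cost ≤ 62 $/kg; max service T ≥ 198 °C. Survivors: gray cast iron, copper.
In SI units:
  gray cast iron: σ_y = 234.0 MPa, ρ = 7273 kg/m³
  copper: σ_y = 99.70 MPa, ρ = 8960 kg/m³
  gray cast iron: M = 2.10×10⁻³
  copper: M = 1.11×10⁻³
Gray cast iron has the largest M.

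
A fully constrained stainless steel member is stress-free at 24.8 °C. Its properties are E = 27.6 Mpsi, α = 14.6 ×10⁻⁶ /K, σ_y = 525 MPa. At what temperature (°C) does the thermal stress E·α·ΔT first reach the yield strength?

214 °C

E = 27.6 Mpsi = 190.3 GPa.
E·α·ΔT = 525.0 MPa ⇒ ΔT = 525.0 / (190.3×10³ × 14.6×10⁻⁶) = 189.0 K.
T = 24.8 + 189.0 = 213.8 °C.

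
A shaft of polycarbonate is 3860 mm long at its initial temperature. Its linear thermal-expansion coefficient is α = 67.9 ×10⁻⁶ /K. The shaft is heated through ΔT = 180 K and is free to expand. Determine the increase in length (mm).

ΔL = α·L₀·ΔT = 67.9×10⁻⁶ × 3860 mm × 180.0 K = 47.2 mm.

47.2 mm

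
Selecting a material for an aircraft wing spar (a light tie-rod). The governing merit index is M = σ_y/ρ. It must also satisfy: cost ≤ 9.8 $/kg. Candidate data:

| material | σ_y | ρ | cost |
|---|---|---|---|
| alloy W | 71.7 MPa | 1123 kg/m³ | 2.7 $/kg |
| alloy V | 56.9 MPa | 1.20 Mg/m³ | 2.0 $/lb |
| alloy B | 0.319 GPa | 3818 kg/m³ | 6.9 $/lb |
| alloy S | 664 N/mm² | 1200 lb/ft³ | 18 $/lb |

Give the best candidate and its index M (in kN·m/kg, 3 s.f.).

alloy W, M = 63.8 kN·m/kg

Screen on constraints: cost ≤ 9.8 $/kg. Survivors: alloy W, alloy V.
Putting every candidate on a common basis:
  alloy W: σ_y = 71.70 MPa, ρ = 1123 kg/m³
  alloy V: σ_y = 56.90 MPa, ρ = 1200 kg/m³
  alloy W: M = 63.8 kN·m/kg
  alloy V: M = 47.4 kN·m/kg
Alloy W has the largest M.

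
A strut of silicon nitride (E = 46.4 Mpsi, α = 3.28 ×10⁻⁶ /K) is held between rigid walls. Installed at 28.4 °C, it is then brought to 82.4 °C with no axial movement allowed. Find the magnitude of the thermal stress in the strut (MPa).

56.7 MPa

E = 46.4 Mpsi = 319.9 GPa.
ΔT = 54.00 K. Constrained thermal stress σ = E·α·ΔT = 319.9×10³ MPa × 3.28×10⁻⁶ × 54.00 = 56.7 MPa (compressive).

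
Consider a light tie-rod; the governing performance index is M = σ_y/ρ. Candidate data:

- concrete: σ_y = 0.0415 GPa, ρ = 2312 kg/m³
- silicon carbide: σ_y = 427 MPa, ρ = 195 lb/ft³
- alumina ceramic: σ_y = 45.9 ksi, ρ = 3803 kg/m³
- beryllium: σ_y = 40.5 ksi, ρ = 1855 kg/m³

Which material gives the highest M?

beryllium

After converting to SI:
  concrete: σ_y = 41.50 MPa, ρ = 2312 kg/m³
  silicon carbide: σ_y = 427.0 MPa, ρ = 3124 kg/m³
  alumina ceramic: σ_y = 316.5 MPa, ρ = 3803 kg/m³
  beryllium: σ_y = 279.2 MPa, ρ = 1855 kg/m³
  beryllium: M = 151 kN·m/kg
  silicon carbide: M = 137 kN·m/kg
  alumina ceramic: M = 83.2 kN·m/kg
  concrete: M = 17.9 kN·m/kg
The maximum is for beryllium.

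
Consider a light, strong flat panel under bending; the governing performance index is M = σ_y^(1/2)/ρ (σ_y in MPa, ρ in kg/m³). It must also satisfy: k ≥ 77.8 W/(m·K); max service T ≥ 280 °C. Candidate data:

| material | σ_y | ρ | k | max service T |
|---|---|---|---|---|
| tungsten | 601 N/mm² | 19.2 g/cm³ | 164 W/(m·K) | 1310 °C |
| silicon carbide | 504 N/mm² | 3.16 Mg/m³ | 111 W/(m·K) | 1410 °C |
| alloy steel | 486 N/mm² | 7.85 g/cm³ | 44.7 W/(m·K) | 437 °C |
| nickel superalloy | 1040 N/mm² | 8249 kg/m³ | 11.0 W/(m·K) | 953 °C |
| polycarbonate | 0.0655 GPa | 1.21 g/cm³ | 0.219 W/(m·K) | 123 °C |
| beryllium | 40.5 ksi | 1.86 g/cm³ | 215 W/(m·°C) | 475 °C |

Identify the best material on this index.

Screen on constraints: k ≥ 77.8 W/(m·K); max service T ≥ 280 °C. Survivors: tungsten, silicon carbide, beryllium.
Convert each candidate to consistent units, then evaluate M:
  tungsten: σ_y = 601.0 MPa, ρ = 19200 kg/m³
  silicon carbide: σ_y = 504.0 MPa, ρ = 3160 kg/m³
  beryllium: σ_y = 279.2 MPa, ρ = 1860 kg/m³
  beryllium: M = 8.98×10⁻³
  silicon carbide: M = 7.10×10⁻³
  tungsten: M = 1.28×10⁻³
The maximum is for beryllium.

beryllium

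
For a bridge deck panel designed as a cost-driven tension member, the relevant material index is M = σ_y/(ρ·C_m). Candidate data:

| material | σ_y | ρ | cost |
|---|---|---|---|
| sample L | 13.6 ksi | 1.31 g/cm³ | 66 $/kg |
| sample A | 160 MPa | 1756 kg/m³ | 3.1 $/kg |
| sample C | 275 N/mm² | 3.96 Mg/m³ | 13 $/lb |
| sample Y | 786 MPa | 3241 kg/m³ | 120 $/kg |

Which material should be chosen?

Normalizing units and computing the index:
  sample L: σ_y = 93.77 MPa, ρ = 1310 kg/m³, cost = 66.00 $/kg
  sample A: σ_y = 160.0 MPa, ρ = 1756 kg/m³, cost = 3.100 $/kg
  sample C: σ_y = 275.0 MPa, ρ = 3960 kg/m³, cost = 28.66 $/kg
  sample Y: σ_y = 786.0 MPa, ρ = 3241 kg/m³, cost = 120.0 $/kg
  sample A: M = 29.4 kN·m per $
  sample C: M = 2.42 kN·m per $
  sample Y: M = 2.02 kN·m per $
  sample L: M = 1.08 kN·m per $
Sample A ranks first.

sample A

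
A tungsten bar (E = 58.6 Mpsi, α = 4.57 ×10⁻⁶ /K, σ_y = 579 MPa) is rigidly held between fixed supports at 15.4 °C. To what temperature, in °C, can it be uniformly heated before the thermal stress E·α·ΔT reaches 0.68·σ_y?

229 °C

E = 58.6 Mpsi = 404.0 GPa.
E·α·ΔT = 393.7 MPa ⇒ ΔT = 393.7 / (404.0×10³ × 4.57×10⁻⁶) = 213.2 K.
T = 15.4 + 213.2 = 228.6 °C.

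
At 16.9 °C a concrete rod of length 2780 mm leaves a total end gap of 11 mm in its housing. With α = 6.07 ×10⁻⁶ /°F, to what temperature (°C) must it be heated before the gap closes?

379 °C

α = 6.07×10⁻⁶/°F × 9/5 = 10.9×10⁻⁶/K.
α·L₀·ΔT = 11.0 mm ⇒ ΔT = 11.0 / (10.9×10⁻⁶ × 2780.0) = 362.1 K.
T = 16.9 + 362.1 = 379.0 °C.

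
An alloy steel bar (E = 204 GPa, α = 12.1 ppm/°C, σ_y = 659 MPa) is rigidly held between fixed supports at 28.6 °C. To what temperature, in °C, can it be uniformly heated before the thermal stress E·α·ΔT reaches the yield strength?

E·α·ΔT = 659.0 MPa ⇒ ΔT = 659.0 / (204.0×10³ × 12.1×10⁻⁶) = 267.0 K.
T = 28.6 + 267.0 = 295.6 °C.

296 °C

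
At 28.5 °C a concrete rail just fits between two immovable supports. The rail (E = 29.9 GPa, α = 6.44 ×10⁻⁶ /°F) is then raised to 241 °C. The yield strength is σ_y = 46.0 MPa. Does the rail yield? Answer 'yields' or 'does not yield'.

α = 6.44×10⁻⁶/°F × 9/5 = 11.6×10⁻⁶/K.
ΔT = 212.5 K. Constrained thermal stress σ = E·α·ΔT = 29.90×10³ MPa × 11.6×10⁻⁶ × 212.5 = 73.7 MPa (compressive).
Compare to σ_y = 46.0 MPa: σ ≥ σ_y, so it yields.

yields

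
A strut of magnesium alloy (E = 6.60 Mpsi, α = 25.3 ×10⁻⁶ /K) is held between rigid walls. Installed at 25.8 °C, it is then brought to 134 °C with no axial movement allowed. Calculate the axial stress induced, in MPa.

125 MPa

E = 6.60 Mpsi = 45.51 GPa.
ΔT = 108.2 K. Constrained thermal stress σ = E·α·ΔT = 45.51×10³ MPa × 25.3×10⁻⁶ × 108.2 = 125 MPa (compressive).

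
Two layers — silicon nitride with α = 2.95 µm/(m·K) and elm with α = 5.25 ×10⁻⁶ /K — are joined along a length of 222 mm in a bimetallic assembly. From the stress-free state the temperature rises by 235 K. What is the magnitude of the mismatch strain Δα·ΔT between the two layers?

5.40×10⁻⁴

Δα = |2.95 − 5.25|×10⁻⁶/K = 2.30×10⁻⁶/K.
Mismatch strain = Δα·ΔT = 2.30×10⁻⁶ × 235.0 = 5.40×10⁻⁴.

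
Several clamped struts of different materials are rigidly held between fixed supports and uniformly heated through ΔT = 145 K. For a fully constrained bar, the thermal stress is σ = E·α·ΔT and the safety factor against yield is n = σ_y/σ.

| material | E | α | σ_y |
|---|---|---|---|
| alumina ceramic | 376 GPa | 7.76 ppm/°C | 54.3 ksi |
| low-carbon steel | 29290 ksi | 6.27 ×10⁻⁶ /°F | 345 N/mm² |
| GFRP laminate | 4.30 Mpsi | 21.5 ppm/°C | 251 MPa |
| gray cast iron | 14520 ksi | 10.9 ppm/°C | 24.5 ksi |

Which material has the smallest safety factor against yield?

Converting E to GPa, α to ×10⁻⁶/K, σ_y to MPa, then σ and n for each:
  alumina ceramic: E = 376.0, α = 7.76, σ_y = 374.4 → σ = 423 MPa, n = 0.885
  low-carbon steel: E = 201.9, α = 11.3, σ_y = 345.0 → σ = 330 MPa, n = 1.04
  GFRP laminate: E = 29.65, α = 21.5, σ_y = 251.0 → σ = 92.4 MPa, n = 2.72
  gray cast iron: E = 100.1, α = 10.9, σ_y = 168.9 → σ = 158 MPa, n = 1.07
The minimum is alumina ceramic at n = 0.885.

alumina ceramic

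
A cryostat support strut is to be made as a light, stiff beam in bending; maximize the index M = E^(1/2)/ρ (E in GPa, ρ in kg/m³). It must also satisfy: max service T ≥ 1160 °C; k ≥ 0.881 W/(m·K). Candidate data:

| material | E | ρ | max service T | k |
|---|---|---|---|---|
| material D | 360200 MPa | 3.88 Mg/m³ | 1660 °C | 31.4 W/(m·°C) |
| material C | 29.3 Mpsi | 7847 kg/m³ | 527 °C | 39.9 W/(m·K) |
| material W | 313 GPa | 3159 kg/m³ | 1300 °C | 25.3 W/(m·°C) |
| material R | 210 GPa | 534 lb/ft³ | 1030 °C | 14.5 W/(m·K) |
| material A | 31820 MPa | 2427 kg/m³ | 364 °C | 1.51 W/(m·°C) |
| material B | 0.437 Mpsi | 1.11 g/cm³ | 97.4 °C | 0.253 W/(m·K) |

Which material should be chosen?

material W

Screen on constraints: max service T ≥ 1160 °C; k ≥ 0.881 W/(m·K). Survivors: material D, material W.
In SI units:
  material D: E = 360.2 GPa, ρ = 3880 kg/m³
  material W: E = 313.0 GPa, ρ = 3159 kg/m³
  material W: M = 5.60×10⁻³
  material D: M = 4.89×10⁻³
Material W ranks first.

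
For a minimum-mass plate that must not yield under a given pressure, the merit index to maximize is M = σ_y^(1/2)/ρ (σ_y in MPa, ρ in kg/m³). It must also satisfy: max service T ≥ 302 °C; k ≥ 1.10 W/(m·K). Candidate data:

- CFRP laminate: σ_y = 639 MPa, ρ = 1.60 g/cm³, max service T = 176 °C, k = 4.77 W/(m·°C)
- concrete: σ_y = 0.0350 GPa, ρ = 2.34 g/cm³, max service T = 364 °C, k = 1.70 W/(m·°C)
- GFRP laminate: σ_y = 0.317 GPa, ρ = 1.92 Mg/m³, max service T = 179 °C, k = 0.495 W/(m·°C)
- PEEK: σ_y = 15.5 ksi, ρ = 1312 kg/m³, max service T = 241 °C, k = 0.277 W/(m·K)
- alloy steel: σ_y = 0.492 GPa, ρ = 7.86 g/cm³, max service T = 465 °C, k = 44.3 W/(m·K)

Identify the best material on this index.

alloy steel

Screen on constraints: max service T ≥ 302 °C; k ≥ 1.10 W/(m·K). Survivors: concrete, alloy steel.
Convert each candidate to consistent units, then evaluate M:
  concrete: σ_y = 35.00 MPa, ρ = 2340 kg/m³
  alloy steel: σ_y = 492.0 MPa, ρ = 7860 kg/m³
  alloy steel: M = 2.82×10⁻³
  concrete: M = 2.53×10⁻³
The maximum is for alloy steel.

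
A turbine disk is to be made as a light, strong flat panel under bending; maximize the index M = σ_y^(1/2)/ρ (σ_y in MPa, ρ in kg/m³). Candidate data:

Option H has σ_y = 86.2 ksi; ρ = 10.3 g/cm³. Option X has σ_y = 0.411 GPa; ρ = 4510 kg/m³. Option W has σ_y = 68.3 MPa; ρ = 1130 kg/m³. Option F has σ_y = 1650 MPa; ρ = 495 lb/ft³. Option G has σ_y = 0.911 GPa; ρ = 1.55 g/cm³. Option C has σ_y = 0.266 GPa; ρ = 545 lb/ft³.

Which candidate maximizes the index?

Convert each candidate to consistent units, then evaluate M:
  option H: σ_y = 594.3 MPa, ρ = 10300 kg/m³
  option X: σ_y = 411.0 MPa, ρ = 4510 kg/m³
  option W: σ_y = 68.30 MPa, ρ = 1130 kg/m³
  option F: σ_y = 1650 MPa, ρ = 7929 kg/m³
  option G: σ_y = 911.0 MPa, ρ = 1550 kg/m³
  option C: σ_y = 266.0 MPa, ρ = 8730 kg/m³
  option G: M = 19.5×10⁻³
  option W: M = 7.31×10⁻³
  option F: M = 5.12×10⁻³
  option X: M = 4.50×10⁻³
  option H: M = 2.37×10⁻³
  option C: M = 1.87×10⁻³
The maximum is for option G.

option G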